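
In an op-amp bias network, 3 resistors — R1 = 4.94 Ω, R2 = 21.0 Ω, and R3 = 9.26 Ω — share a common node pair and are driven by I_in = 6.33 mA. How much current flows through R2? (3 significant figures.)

I ≈ 0.842 mA

ΣG = 1/4.94 + 1/21.0 + 1/9.26 = 0.3580.
By the current-divider rule, I = I_in · G_k/ΣG = 6.33 × 0.1330 = 0.8419 mA.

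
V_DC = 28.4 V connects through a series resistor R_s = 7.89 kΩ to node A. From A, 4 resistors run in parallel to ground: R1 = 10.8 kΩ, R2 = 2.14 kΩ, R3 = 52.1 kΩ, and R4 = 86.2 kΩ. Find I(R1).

Equivalent of the parallel group: R_p = 1.693 kΩ.
V_A by voltage divider: V_A = 28.4 × 1.693/(7.89 + 1.693) = 5.017 V.
Branch current I = V_A/R1 = 5.017/10.8 = 0.4646 mA.

I ≈ 0.465 mA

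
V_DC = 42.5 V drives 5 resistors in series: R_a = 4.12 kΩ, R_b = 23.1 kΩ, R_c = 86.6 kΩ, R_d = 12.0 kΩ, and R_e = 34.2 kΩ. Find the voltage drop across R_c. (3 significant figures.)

ΣR = 4.12 + 23.1 + 86.6 + 12.0 + 34.2 = 160.0 kΩ.
By the voltage-divider rule, V = 42.5 × 86.60/160.0 = 23.00 V.

V ≈ 23.0 V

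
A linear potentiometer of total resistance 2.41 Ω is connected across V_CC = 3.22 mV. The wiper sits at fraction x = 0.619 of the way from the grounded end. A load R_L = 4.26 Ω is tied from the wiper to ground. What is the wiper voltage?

V_out ≈ 1.76 mV

Lower segment x·R_p = 1.492 Ω; upper segment (1−x)·R_p = 0.9182 Ω.
(x·R_p) ‖ R_L = 1.105 Ω.
Loaded-divider output: V_out = 3.22 × 0.5461 = 1.759 mV.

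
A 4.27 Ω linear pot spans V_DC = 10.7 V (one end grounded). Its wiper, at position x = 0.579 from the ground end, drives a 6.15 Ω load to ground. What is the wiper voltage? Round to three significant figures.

Split the track: R_lower = x·R_p = 2.472 Ω, R_upper = (1−x)·R_p = 1.798 Ω.
(x·R_p) ‖ R_L = 1.763 Ω.
V_out = 10.7 × 1.763/(1.798 + 1.763) = 5.299 V.
(Unloaded: V_out = x·V_DC = 6.20 V.)

V_out ≈ 5.30 V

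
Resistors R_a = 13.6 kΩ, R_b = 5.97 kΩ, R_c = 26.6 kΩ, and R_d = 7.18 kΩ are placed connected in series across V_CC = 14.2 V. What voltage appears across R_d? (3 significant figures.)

V ≈ 1.91 V

Series total: ΣR = 13.6 + 5.97 + 26.6 + 7.18 = 53.35 kΩ.
By the voltage-divider rule, V = 14.2 × 7.180/53.35 = 1.911 V.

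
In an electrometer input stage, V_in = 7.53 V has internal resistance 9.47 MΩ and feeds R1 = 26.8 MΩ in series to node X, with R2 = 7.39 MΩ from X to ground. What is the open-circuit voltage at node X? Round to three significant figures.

V_th ≈ 1.27 V

R1' = 9.47 + 26.8 = 36.27 MΩ (source resistance + R1).
Open-circuit (no load on X): V_th = V_in · R2/(R1' + R2) = 7.53 × 7.39/(36.27 + 7.39) = 1.275 V.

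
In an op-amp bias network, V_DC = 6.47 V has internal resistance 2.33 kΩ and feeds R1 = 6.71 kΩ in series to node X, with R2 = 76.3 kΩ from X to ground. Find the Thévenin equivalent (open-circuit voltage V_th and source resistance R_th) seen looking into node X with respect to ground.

R1' = 2.33 + 6.71 = 9.040 kΩ (source resistance + R1).
Open-circuit (no load on X): V_th = V_DC · R2/(R1' + R2) = 6.47 × 76.3/(9.040 + 76.3) = 5.785 V.
Zeroing V_DC shorts the top of R1' to ground, so R_th = R1' ‖ R2 = 8.082 kΩ.

V_th ≈ 5.78 V, R_th ≈ 8.08 kΩ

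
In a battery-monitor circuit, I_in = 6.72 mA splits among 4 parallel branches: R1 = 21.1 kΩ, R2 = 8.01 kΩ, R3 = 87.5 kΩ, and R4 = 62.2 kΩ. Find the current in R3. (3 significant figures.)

I ≈ 0.384 mA

Conductances: ΣG = 1/21.1 + 1/8.01 + 1/87.5 + 1/62.2 = 0.1997 (1/kΩ).
Current divider: I(R3) = I_in · G_k/ΣG = 6.72 × (0.01143/0.1997) = 6.72 × 0.05722 = 0.3845 mA.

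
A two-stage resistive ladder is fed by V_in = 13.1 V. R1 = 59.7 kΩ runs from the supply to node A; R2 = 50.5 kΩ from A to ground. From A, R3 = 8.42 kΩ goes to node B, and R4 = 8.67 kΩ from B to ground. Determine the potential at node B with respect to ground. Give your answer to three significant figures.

V_B ≈ 1.17 V

Looking into the second stage from A: R3 + R4 = 17.09 kΩ appears in parallel with R2.
R2 ‖ (R3+R4) = 12.77 kΩ.
V_A = 13.1 × 12.77/(59.7 + 12.77) = 2.308 V.
Stage 2 is unloaded, so V_B = V_A · R4/(R3+R4) = 2.308 × 8.67/17.09 = 1.171 V.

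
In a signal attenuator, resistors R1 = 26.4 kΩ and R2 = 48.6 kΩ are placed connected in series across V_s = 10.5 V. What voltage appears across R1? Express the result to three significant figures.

Total series resistance ΣR = 26.4 + 48.6 = 75.00 kΩ.
Voltage divider: V = V_s · (26.40 / 75.00) = 10.5 × 0.3520 = 3.696 V.

V ≈ 3.70 V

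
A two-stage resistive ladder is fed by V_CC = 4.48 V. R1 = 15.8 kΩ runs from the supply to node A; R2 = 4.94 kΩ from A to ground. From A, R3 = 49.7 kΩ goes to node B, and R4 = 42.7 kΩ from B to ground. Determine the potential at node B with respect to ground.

The second stage (R3 + R4 = 92.40 kΩ) loads node A in parallel with R2.
Effective lower resistance at A: R2 ‖ 92.40 = 4.689 kΩ.
So V_A = 4.48 × 0.2289 = 1.025 V.
V_B = V_A × 0.4621 = 0.4738 V.

V_B ≈ 0.474 V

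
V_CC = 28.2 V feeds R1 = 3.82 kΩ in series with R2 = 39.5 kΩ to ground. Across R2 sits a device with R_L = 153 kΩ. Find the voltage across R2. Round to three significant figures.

V_out ≈ 25.1 V

First combine the lower leg with the load: R2 ‖ R_L = 31.39 kΩ.
Now apply the divider: V_out = 28.2 × 0.8915 = 25.14 V.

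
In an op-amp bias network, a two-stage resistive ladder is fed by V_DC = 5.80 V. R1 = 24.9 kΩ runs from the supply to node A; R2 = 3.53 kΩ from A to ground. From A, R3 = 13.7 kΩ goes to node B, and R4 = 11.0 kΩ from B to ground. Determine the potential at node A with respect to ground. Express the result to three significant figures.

Looking into the second stage from A: R3 + R4 = 24.70 kΩ appears in parallel with R2.
R2 ‖ (R3+R4) = 3.089 kΩ.
V_A = 5.80 × 3.089/(24.9 + 3.089) = 0.6400 V.

V_A ≈ 0.640 V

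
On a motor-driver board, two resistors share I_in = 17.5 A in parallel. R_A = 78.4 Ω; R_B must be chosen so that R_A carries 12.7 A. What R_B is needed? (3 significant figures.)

In a two-way split, I_A/I_in = R_B/(R_A + R_B).
12.7/17.5 = R_B/(R_A + R_B) → R_B = R_A · (0.7257)/(1 − 0.7257) = 78.4 × 2.646 = 207.4 Ω.

R_B ≈ 207 Ω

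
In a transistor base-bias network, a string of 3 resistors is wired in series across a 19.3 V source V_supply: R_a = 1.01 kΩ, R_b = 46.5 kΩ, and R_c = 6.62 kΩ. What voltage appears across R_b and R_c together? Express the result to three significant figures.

Total series resistance ΣR = 1.01 + 46.5 + 6.62 = 54.13 kΩ.
R_{R_b..R_c} = 46.5 + 6.62 = 53.12 kΩ.
V = V_supply · R/ΣR = 19.3 × 0.9813 = 18.94 V.

V ≈ 18.9 V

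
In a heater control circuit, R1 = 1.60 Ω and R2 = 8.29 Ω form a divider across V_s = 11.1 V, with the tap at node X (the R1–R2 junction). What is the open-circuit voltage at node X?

V_th ≈ 9.30 V

With X open, the divider is unloaded: V_th = 11.1 × 8.29/9.890 = 9.304 V.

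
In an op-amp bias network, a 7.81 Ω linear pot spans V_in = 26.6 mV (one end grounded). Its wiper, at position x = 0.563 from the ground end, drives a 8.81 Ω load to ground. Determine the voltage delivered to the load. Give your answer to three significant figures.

V_out ≈ 12.3 mV

Lower segment x·R_p = 4.397 Ω; upper segment (1−x)·R_p = 3.413 Ω.
R_L loads the lower segment: effective lower R = 2.933 Ω.
Then V_out = V_in · 2.933/(3.413 + 2.933) = 12.29 mV.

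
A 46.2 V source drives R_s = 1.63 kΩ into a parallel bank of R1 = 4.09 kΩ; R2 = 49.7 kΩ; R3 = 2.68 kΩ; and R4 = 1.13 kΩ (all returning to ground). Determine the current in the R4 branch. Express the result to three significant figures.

I ≈ 11.7 mA

Equivalent of the parallel group: R_p = 0.6567 kΩ.
V_A by voltage divider: V_A = 46.2 × 0.6567/(1.63 + 0.6567) = 13.27 V.
Branch current I = V_A/R4 = 13.27/1.13 = 11.74 mA.
(Equivalently: I_total = 20.20 mA, then current-divider fraction G_k/ΣG = 0.5812.)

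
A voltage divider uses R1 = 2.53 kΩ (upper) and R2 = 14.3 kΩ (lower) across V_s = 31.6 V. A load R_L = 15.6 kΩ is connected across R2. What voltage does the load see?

R2 ‖ R_L = (14.3 × 15.6)/(14.3 + 15.6) = 7.461 kΩ.
Voltage divider with the loaded lower leg: V_out = 31.6 × 7.461/(2.53 + 7.461) = 31.6 × 0.7468 = 23.60 V.

V_out ≈ 23.6 V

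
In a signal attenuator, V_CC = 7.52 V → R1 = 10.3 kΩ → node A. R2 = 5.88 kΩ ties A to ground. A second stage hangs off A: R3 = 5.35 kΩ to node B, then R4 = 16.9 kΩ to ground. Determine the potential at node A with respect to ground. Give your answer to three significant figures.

The second stage (R3 + R4 = 22.25 kΩ) loads node A in parallel with R2.
Effective lower resistance at A: R2 ‖ 22.25 = 4.651 kΩ.
V_A = 7.52 × 4.651/(10.3 + 4.651) = 2.339 V.

V_A ≈ 2.34 V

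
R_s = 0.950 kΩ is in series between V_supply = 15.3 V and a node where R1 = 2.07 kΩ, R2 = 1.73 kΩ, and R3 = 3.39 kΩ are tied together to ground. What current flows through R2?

I ≈ 3.86 mA

Parallel bank: R_p = 1/(1/2.07 + 1/1.73 + 1/3.39) = 0.7374 kΩ.
V_A = 15.3 × 0.7374/1.687 = 6.686 V.
I(R2) = V_A / R2 = 6.686/1.73 = 3.865 mA.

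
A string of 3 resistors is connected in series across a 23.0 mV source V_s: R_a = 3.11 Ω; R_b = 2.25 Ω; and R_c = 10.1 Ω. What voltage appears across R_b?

V ≈ 3.35 mV

ΣR = 3.11 + 2.25 + 10.1 = 15.46 Ω.
By the voltage-divider rule, V = 23.0 × 2.250/15.46 = 3.347 mV.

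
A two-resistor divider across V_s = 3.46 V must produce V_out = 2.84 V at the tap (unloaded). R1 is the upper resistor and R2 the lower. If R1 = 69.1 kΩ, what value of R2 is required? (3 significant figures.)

R2 ≈ 317 kΩ

Required fraction k = V_out/V_s = 0.8208.
Rearranging, R2 = R1·k/(1−k) = 69.1 × 4.581 = 316.5 kΩ.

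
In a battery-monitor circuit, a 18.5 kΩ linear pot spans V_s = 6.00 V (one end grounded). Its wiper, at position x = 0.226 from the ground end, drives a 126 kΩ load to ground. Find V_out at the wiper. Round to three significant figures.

The pot divides into 14.32 kΩ above the wiper and 4.181 kΩ below.
R_L loads the lower segment: effective lower R = 4.047 kΩ.
V_out = 6.00 × 4.047/(14.32 + 4.047) = 1.322 V.

V_out ≈ 1.32 V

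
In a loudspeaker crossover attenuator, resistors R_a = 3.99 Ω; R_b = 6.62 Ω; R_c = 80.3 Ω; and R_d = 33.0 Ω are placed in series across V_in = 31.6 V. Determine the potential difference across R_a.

Total series resistance ΣR = 3.99 + 6.62 + 80.3 + 33.0 = 123.9 Ω.
By the voltage-divider rule, V = 31.6 × 3.990/123.9 = 1.018 V.

V ≈ 1.02 V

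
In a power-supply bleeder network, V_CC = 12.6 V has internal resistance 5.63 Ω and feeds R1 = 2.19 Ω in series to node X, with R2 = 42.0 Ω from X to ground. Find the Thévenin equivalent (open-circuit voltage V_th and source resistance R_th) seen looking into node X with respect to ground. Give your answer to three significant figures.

V_th ≈ 10.6 V, R_th ≈ 6.59 Ω

R1' = 5.63 + 2.19 = 7.820 Ω (source resistance + R1).
V_th is the unloaded tap voltage: V_CC · R2/(R1'+R2) = 12.6 × 0.8430 = 10.62 V.
Looking into X with the source shorted: R_th = R1'·R2/(R1'+R2) = 7.820 × 42.0/49.82 = 6.593 Ω.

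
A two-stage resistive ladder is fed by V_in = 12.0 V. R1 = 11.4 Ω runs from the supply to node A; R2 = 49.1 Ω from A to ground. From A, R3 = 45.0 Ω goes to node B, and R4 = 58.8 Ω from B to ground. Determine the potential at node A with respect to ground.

Looking into the second stage from A: R3 + R4 = 103.8 Ω appears in parallel with R2.
R2 ‖ (R3+R4) = 33.33 Ω.
First divider: V_A = V_in · 33.33/(11.4 + 33.33) = 8.942 V.

V_A ≈ 8.94 V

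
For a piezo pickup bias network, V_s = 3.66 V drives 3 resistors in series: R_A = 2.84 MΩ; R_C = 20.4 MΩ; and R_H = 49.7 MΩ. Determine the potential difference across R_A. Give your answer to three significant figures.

Total series resistance ΣR = 2.84 + 20.4 + 49.7 = 72.94 MΩ.
By the voltage-divider rule, V = 3.66 × 2.840/72.94 = 0.1425 V.

V ≈ 0.143 V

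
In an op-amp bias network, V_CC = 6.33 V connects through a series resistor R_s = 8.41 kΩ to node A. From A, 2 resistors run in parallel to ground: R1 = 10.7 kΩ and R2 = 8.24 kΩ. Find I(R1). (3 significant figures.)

Equivalent of the parallel group: R_p = 4.655 kΩ.
Node voltage V_A = V_CC · R_p/(R_s + R_p) = 6.33 × 0.3563 = 2.255 V.
I(R1) = V_A / R1 = 2.255/10.7 = 0.2108 mA.

I ≈ 0.211 mA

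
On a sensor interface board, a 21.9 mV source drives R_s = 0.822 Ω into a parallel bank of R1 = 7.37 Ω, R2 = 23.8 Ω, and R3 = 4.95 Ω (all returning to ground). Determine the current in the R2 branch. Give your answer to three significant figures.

I ≈ 0.701 mA

Combine the parallel branches: R_p = (1/7.37 + 1/23.8 + 1/4.95)⁻¹ = 2.634 Ω.
V_A by voltage divider: V_A = 21.9 × 2.634/(0.822 + 2.634) = 16.69 mV.
I(R2) = V_A / R2 = 16.69/23.8 = 0.7013 mA.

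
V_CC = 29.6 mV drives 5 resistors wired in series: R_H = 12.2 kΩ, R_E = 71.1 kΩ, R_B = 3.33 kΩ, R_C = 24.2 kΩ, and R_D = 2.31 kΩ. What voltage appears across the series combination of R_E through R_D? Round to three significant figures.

V ≈ 26.4 mV

ΣR = 12.2 + 71.1 + 3.33 + 24.2 + 2.31 = 113.1 kΩ.
R_{R_E..R_D} = 71.1 + 3.33 + 24.2 + 2.31 = 100.9 kΩ.
V = V_CC · R/ΣR = 29.6 × 0.8922 = 26.41 mV.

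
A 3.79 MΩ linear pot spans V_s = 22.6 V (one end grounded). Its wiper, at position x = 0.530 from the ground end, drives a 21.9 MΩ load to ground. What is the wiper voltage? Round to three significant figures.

The pot divides into 1.781 MΩ above the wiper and 2.009 MΩ below.
Lower segment in parallel with the load: 2.009 ‖ 21.9 = 1.840 MΩ.
V_out = 22.6 × 1.840/(1.781 + 1.840) = 11.48 V.

V_out ≈ 11.5 V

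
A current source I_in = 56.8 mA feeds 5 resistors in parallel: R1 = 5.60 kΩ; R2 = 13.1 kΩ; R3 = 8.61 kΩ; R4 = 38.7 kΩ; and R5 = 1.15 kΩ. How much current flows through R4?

ΣG = 1/5.60 + 1/13.1 + 1/8.61 + 1/38.7 + 1/1.15 = 1.266.
By the current-divider rule, I = I_in · G_k/ΣG = 56.8 × 0.02040 = 1.159 mA.

I ≈ 1.16 mA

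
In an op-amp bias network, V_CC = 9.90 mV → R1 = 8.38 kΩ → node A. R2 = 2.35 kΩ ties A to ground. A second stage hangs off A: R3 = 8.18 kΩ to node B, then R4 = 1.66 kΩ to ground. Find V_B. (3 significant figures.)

V_B ≈ 0.308 mV

The second stage (R3 + R4 = 9.840 kΩ) loads node A in parallel with R2.
R2 ‖ (R3+R4) = 1.897 kΩ.
So V_A = 9.90 × 0.1846 = 1.827 mV.
Then the unloaded second divider: V_B = V_A × R4/(R3+R4) = 1.827 × 0.1687 = 0.3083 mV.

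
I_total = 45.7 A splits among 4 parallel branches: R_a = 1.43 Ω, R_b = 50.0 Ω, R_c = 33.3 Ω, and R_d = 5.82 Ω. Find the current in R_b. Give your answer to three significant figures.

Total conductance ΣG = 1/1.43 + 1/50.0 + 1/33.3 + 1/5.82 = 0.9212 (units of 1/Ω).
By the current-divider rule, I = I_total · G_k/ΣG = 45.7 × 0.02171 = 0.9922 A.

I ≈ 0.992 A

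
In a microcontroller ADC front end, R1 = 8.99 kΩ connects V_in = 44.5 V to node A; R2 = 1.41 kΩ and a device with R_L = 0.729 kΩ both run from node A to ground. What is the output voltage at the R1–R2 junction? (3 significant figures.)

V_out ≈ 2.26 V

The load sits in parallel with R2, giving an effective lower resistance R2' = R2·R_L/(R2+R_L) = 0.4805 kΩ.
Voltage divider with the loaded lower leg: V_out = 44.5 × 0.4805/(8.99 + 0.4805) = 44.5 × 0.05074 = 2.258 V.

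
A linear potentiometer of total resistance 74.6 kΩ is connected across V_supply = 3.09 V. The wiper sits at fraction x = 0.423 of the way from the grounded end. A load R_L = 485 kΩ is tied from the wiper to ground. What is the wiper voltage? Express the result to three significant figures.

V_out ≈ 1.26 V

Split the track: R_lower = x·R_p = 31.56 kΩ, R_upper = (1−x)·R_p = 43.04 kΩ.
Lower segment in parallel with the load: 31.56 ‖ 485 = 29.63 kΩ.
Then V_out = V_supply · 29.63/(43.04 + 29.63) = 1.260 V.
(Unloaded: V_out = x·V_supply = 1.31 V.)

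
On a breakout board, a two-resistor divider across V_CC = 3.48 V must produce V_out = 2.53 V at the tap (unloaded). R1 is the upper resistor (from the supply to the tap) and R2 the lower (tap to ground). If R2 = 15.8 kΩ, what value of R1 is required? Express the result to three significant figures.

The divider ratio is R2/(R1+R2) = 2.53/3.48 = 0.7270.
So R1 = R2 · (V_CC/V_out − 1) = 15.8 × (3.48/2.53 − 1) = 15.8 × 0.3755 = 5.933 kΩ.

R1 ≈ 5.93 kΩ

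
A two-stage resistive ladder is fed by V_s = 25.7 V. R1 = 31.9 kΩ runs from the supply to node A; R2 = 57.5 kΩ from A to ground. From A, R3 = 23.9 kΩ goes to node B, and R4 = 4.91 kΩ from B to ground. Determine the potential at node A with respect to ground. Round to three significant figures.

V_A ≈ 9.65 V

Looking into the second stage from A: R3 + R4 = 28.81 kΩ appears in parallel with R2.
Effective lower resistance at A: R2 ‖ 28.81 = 19.19 kΩ.
First divider: V_A = V_s · 19.19/(31.9 + 19.19) = 9.654 V.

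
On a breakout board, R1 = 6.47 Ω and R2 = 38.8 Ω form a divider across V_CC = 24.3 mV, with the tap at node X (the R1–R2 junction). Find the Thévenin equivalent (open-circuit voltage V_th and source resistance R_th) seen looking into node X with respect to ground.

V_th ≈ 20.8 mV, R_th ≈ 5.55 Ω

V_th is the unloaded tap voltage: V_CC · R2/(R1+R2) = 24.3 × 0.8571 = 20.83 mV.
With V_CC suppressed (replaced by a short), R_th = R1 ‖ R2 = (6.470 × 38.8)/(6.470 + 38.8) = 5.545 Ω.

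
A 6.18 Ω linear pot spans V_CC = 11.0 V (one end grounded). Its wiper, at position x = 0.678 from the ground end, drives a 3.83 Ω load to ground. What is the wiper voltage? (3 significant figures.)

V_out ≈ 5.52 V

The pot divides into 1.990 Ω above the wiper and 4.190 Ω below.
R_L loads the lower segment: effective lower R = 2.001 Ω.
V_out = 11.0 × 2.001/(1.990 + 2.001) = 5.515 V.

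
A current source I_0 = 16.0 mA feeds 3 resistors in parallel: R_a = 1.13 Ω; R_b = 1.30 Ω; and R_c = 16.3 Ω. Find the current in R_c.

I ≈ 0.572 mA

Conductances: ΣG = 1/1.13 + 1/1.30 + 1/16.3 = 1.716 (1/Ω).
R_c takes the fraction G_k/ΣG = 0.06135/1.716 = 0.03576, so I = 16.0 × 0.03576 = 0.5722 mA.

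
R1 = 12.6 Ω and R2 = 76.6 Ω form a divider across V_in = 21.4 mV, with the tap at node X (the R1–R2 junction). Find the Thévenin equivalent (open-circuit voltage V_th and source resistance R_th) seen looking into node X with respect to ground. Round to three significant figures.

V_th ≈ 18.4 mV, R_th ≈ 10.8 Ω

With X open, the divider is unloaded: V_th = 21.4 × 76.6/89.20 = 18.38 mV.
With V_in suppressed (replaced by a short), R_th = R1 ‖ R2 = (12.60 × 76.6)/(12.60 + 76.6) = 10.82 Ω.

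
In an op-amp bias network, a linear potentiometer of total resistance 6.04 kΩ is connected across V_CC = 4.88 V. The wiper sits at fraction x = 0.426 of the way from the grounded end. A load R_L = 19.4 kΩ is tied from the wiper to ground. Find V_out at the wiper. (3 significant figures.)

V_out ≈ 1.93 V

Split the track: R_lower = x·R_p = 2.573 kΩ, R_upper = (1−x)·R_p = 3.467 kΩ.
(x·R_p) ‖ R_L = 2.272 kΩ.
V_out = 4.88 × 2.272/(3.467 + 2.272) = 1.932 V.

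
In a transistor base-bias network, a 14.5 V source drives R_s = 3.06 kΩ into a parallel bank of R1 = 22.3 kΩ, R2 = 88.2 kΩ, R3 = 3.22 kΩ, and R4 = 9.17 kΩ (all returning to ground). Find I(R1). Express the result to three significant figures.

I ≈ 0.265 mA

Combine the parallel branches: R_p = (1/22.3 + 1/88.2 + 1/3.22 + 1/9.17)⁻¹ = 2.102 kΩ.
Node voltage V_A = V_CC · R_p/(R_s + R_p) = 14.5 × 0.4072 = 5.904 V.
Branch current I = V_A/R1 = 5.904/22.3 = 0.2648 mA.
(Check via current divider: I_total = 2.809 mA; share G_k/ΣG = 0.09425 → same result.)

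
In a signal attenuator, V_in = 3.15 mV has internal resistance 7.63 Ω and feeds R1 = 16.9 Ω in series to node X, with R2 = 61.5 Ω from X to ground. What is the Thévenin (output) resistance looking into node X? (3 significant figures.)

R_th ≈ 17.5 Ω

R1' = 7.63 + 16.9 = 24.53 Ω (source resistance + R1).
Looking into X with the source shorted: R_th = R1'·R2/(R1'+R2) = 24.53 × 61.5/86.03 = 17.54 Ω.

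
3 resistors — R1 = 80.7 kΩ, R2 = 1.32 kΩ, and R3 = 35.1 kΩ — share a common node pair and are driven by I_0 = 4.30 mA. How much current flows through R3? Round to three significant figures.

ΣG = 1/80.7 + 1/1.32 + 1/35.1 = 0.7985.
Current divider: I(R3) = I_0 · G_k/ΣG = 4.30 × (0.02849/0.7985) = 4.30 × 0.03568 = 0.1534 mA.

I ≈ 0.153 mA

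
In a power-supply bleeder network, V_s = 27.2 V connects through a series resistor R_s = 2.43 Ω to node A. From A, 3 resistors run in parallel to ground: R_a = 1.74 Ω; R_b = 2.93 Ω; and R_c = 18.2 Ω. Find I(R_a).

Combine the parallel branches: R_p = (1/1.74 + 1/2.93 + 1/18.2)⁻¹ = 1.030 Ω.
Node voltage V_A = V_s · R_p/(R_s + R_p) = 27.2 × 0.2977 = 8.097 V.
I(R_a) = V_A / R_a = 8.097/1.74 = 4.653 A.

I ≈ 4.65 A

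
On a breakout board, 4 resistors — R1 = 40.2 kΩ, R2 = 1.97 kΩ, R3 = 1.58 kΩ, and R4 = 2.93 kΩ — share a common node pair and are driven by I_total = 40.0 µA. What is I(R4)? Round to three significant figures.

I ≈ 9.06 µA

Conductances: ΣG = 1/40.2 + 1/1.97 + 1/1.58 + 1/2.93 = 1.507 (1/kΩ).
Current divider: I(R4) = I_total · G_k/ΣG = 40.0 × (0.3413/1.507) = 40.0 × 0.2265 = 9.061 µA.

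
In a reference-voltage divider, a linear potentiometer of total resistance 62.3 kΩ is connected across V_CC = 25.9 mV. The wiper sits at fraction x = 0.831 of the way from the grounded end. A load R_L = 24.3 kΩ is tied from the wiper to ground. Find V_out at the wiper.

V_out ≈ 15.8 mV

Lower segment x·R_p = 51.77 kΩ; upper segment (1−x)·R_p = 10.53 kΩ.
(x·R_p) ‖ R_L = 16.54 kΩ.
Then V_out = V_CC · 16.54/(10.53 + 16.54) = 15.83 mV.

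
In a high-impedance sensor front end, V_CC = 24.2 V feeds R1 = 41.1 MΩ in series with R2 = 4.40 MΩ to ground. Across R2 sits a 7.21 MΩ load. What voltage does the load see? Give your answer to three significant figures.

The load sits in parallel with R2, giving an effective lower resistance R2' = R2·R_L/(R2+R_L) = 2.732 MΩ.
Voltage divider with the loaded lower leg: V_out = 24.2 × 2.732/(41.1 + 2.732) = 24.2 × 0.06234 = 1.509 V.

V_out ≈ 1.51 V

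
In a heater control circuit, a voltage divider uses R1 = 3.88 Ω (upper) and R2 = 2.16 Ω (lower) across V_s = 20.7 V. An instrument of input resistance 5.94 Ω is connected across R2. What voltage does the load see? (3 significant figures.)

First combine the lower leg with the load: R2 ‖ R_L = 1.584 Ω.
Now apply the divider: V_out = 20.7 × 0.2899 = 6.001 V.

V_out ≈ 6.00 V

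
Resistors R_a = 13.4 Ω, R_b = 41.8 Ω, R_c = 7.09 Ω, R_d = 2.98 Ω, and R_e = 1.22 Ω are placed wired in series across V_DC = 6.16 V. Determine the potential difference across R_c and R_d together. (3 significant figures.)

Total series resistance ΣR = 13.4 + 41.8 + 7.09 + 2.98 + 1.22 = 66.49 Ω.
R_{R_c..R_d} = 7.09 + 2.98 = 10.07 Ω.
V = V_DC · R/ΣR = 6.16 × 0.1515 = 0.9329 V.

V ≈ 0.933 V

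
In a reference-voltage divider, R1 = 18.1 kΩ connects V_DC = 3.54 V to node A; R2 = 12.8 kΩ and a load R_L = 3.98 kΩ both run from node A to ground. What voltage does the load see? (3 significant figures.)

V_out ≈ 0.508 V

First combine the lower leg with the load: R2 ‖ R_L = 3.036 kΩ.
Then V_out = V_DC · R2'/(R1 + R2') = 3.54 × 3.036/21.14 = 0.5085 V.
(Unloaded it would be 1.47 V; the load pulls it down.)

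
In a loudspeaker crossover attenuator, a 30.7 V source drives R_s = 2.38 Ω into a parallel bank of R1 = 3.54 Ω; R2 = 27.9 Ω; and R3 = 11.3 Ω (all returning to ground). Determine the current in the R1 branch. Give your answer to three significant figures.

Equivalent of the parallel group: R_p = 2.458 Ω.
Node voltage V_A = V_supply · R_p/(R_s + R_p) = 30.7 × 0.5081 = 15.60 V.
I(R1) = V_A / R1 = 15.60/3.54 = 4.406 A.
(Equivalently: I_total = 6.346 A, then current-divider fraction G_k/ΣG = 0.6944.)

I ≈ 4.41 A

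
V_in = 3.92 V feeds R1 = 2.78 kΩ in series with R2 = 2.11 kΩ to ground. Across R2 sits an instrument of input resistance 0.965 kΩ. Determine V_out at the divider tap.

V_out ≈ 0.754 V

R2 ‖ R_L = (2.11 × 0.965)/(2.11 + 0.965) = 0.6622 kΩ.
Voltage divider with the loaded lower leg: V_out = 3.92 × 0.6622/(2.78 + 0.6622) = 3.92 × 0.1924 = 0.7541 V.
(Unloaded it would be 1.69 V; the load pulls it down.)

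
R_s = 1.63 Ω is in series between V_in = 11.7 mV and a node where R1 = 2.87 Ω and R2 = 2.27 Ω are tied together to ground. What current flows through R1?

I ≈ 1.78 mA

Equivalent of the parallel group: R_p = 1.267 Ω.
Node voltage V_A = V_in · R_p/(R_s + R_p) = 11.7 × 0.4374 = 5.118 mV.
Branch current I = V_A/R1 = 5.118/2.87 = 1.783 mA.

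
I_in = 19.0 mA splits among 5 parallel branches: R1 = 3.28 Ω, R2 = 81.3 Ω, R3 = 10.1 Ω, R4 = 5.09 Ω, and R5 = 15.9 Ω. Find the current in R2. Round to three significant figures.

I ≈ 0.346 mA

ΣG = 1/3.28 + 1/81.3 + 1/10.1 + 1/5.09 + 1/15.9 = 0.6755.
R2 takes the fraction G_k/ΣG = 0.01230/0.6755 = 0.01821, so I = 19.0 × 0.01821 = 0.3459 mA.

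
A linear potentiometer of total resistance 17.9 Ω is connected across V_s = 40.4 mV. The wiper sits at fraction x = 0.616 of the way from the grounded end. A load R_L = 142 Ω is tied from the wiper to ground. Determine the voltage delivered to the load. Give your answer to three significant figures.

The pot divides into 6.874 Ω above the wiper and 11.03 Ω below.
(x·R_p) ‖ R_L = 10.23 Ω.
V_out = 40.4 × 10.23/(6.874 + 10.23) = 24.17 mV.

V_out ≈ 24.2 mV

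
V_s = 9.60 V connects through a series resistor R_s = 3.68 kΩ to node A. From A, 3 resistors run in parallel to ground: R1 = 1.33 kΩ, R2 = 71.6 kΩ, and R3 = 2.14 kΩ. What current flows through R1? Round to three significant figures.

I ≈ 1.30 mA

Equivalent of the parallel group: R_p = 0.8109 kΩ.
V_A by voltage divider: V_A = 9.60 × 0.8109/(3.68 + 0.8109) = 1.733 V.
I(R1) = V_A / R1 = 1.733/1.33 = 1.303 mA.
(Check via current divider: I_total = 2.138 mA; share G_k/ΣG = 0.6097 → same result.)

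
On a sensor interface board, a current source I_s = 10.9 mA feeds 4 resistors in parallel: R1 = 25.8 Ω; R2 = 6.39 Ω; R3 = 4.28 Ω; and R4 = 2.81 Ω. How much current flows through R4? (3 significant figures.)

Conductances: ΣG = 1/25.8 + 1/6.39 + 1/4.28 + 1/2.81 = 0.7848 (1/Ω).
R4 takes the fraction G_k/ΣG = 0.3559/0.7848 = 0.4535, so I = 10.9 × 0.4535 = 4.943 mA.

I ≈ 4.94 mA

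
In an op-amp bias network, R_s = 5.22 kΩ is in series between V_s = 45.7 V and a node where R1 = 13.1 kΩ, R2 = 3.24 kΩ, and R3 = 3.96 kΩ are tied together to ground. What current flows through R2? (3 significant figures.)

I ≈ 3.26 mA

Equivalent of the parallel group: R_p = 1.569 kΩ.
Node voltage V_A = V_s · R_p/(R_s + R_p) = 45.7 × 0.2311 = 10.56 V.
Branch current I = V_A/R2 = 10.56/3.24 = 3.259 mA.
(Equivalently: I_total = 6.732 mA, then current-divider fraction G_k/ΣG = 0.4841.)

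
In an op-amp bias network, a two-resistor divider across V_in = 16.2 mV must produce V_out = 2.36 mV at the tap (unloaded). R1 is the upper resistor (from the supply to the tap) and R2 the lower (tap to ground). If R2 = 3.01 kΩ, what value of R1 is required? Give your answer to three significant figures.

R1 ≈ 17.7 kΩ

The divider ratio is R2/(R1+R2) = 2.36/16.2 = 0.1457.
Rearranging, R1 = R2·(1−k)/k = 3.01 × 5.864 = 17.65 kΩ.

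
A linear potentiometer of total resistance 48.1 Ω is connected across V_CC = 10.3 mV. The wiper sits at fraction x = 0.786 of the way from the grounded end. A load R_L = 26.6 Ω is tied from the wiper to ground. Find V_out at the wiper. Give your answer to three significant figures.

The pot divides into 10.29 Ω above the wiper and 37.81 Ω below.
(x·R_p) ‖ R_L = 15.61 Ω.
Loaded-divider output: V_out = 10.3 × 0.6027 = 6.208 mV.

V_out ≈ 6.21 mV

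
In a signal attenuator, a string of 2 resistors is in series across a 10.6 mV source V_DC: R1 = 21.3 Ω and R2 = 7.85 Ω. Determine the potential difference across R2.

Total series resistance ΣR = 21.3 + 7.85 = 29.15 Ω.
By the voltage-divider rule, V = 10.6 × 7.850/29.15 = 2.855 mV.

V ≈ 2.85 mV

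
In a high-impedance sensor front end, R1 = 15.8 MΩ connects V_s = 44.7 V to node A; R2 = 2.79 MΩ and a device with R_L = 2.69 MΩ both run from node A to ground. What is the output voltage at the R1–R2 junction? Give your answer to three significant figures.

V_out ≈ 3.57 V

The load sits in parallel with R2, giving an effective lower resistance R2' = R2·R_L/(R2+R_L) = 1.370 MΩ.
Voltage divider with the loaded lower leg: V_out = 44.7 × 1.370/(15.8 + 1.370) = 44.7 × 0.07977 = 3.566 V.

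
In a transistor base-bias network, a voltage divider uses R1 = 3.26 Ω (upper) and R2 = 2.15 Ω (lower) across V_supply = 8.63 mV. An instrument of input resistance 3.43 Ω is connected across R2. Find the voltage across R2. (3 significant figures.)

First combine the lower leg with the load: R2 ‖ R_L = 1.322 Ω.
Voltage divider with the loaded lower leg: V_out = 8.63 × 1.322/(3.26 + 1.322) = 8.63 × 0.2885 = 2.489 mV.
(Unloaded it would be 3.43 mV; the load pulls it down.)

V_out ≈ 2.49 mV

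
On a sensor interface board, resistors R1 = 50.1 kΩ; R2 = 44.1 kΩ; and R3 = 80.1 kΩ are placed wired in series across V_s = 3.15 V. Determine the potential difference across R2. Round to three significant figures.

V ≈ 0.797 V

Series total: ΣR = 50.1 + 44.1 + 80.1 = 174.3 kΩ.
By the voltage-divider rule, V = 3.15 × 44.10/174.3 = 0.7970 V.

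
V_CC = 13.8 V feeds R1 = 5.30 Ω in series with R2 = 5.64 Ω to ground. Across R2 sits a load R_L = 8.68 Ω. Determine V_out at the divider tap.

V_out ≈ 5.41 V

R2 ‖ R_L = (5.64 × 8.68)/(5.64 + 8.68) = 3.419 Ω.
Then V_out = V_CC · R2'/(R1 + R2') = 13.8 × 3.419/8.719 = 5.411 V.
(Unloaded it would be 7.11 V; the load pulls it down.)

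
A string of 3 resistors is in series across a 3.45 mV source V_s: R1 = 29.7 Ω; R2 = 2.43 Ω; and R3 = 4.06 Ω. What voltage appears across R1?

V ≈ 2.83 mV

Total series resistance ΣR = 29.7 + 2.43 + 4.06 = 36.19 Ω.
Voltage divider: V = V_s · (29.70 / 36.19) = 3.45 × 0.8207 = 2.831 mV.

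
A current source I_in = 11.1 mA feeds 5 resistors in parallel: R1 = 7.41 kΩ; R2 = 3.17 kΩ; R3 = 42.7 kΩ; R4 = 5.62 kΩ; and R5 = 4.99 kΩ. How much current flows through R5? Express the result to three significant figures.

I ≈ 2.61 mA

Conductances: ΣG = 1/7.41 + 1/3.17 + 1/42.7 + 1/5.62 + 1/4.99 = 0.8522 (1/kΩ).
Current divider: I(R5) = I_in · G_k/ΣG = 11.1 × (0.2004/0.8522) = 11.1 × 0.2352 = 2.610 mA.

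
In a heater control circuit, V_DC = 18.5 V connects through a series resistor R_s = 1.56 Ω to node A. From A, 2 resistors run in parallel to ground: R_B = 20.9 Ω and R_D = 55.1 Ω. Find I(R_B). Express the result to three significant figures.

I ≈ 0.803 A

Equivalent of the parallel group: R_p = 15.15 Ω.
V_A by voltage divider: V_A = 18.5 × 15.15/(1.56 + 15.15) = 16.77 V.
I(R_B) = V_A / R_B = 16.77/20.9 = 0.8025 A.
(Check via current divider: I_total = 1.107 A; share G_k/ΣG = 0.7250 → same result.)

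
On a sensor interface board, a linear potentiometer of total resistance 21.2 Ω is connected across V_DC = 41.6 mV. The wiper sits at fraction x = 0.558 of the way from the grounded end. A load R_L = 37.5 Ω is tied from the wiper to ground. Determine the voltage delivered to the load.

V_out ≈ 20.4 mV

The pot divides into 9.370 Ω above the wiper and 11.83 Ω below.
Lower segment in parallel with the load: 11.83 ‖ 37.5 = 8.993 Ω.
Then V_out = V_DC · 8.993/(9.370 + 8.993) = 20.37 mV.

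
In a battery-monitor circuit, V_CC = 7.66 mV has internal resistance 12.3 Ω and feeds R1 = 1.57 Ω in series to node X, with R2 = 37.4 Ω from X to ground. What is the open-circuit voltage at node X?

V_th ≈ 5.59 mV

R1' = 12.3 + 1.57 = 13.87 Ω (source resistance + R1).
V_th is the unloaded tap voltage: V_CC · R2/(R1'+R2) = 7.66 × 0.7295 = 5.588 mV.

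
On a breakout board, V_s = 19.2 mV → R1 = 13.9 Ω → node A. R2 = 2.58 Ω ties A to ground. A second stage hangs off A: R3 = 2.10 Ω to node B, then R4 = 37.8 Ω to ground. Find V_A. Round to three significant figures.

Node A sees R2 in parallel with the series input of stage 2, R3 + R4 = 39.90 Ω.
Effective lower resistance at A: R2 ‖ 39.90 = 2.423 Ω.
First divider: V_A = V_s · 2.423/(13.9 + 2.423) = 2.850 mV.

V_A ≈ 2.85 mV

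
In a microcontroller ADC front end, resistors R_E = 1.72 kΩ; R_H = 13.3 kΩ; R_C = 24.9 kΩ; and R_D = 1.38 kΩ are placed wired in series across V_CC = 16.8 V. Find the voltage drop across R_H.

V ≈ 5.41 V

Total series resistance ΣR = 1.72 + 13.3 + 24.9 + 1.38 = 41.30 kΩ.
By the voltage-divider rule, V = 16.8 × 13.30/41.30 = 5.410 V.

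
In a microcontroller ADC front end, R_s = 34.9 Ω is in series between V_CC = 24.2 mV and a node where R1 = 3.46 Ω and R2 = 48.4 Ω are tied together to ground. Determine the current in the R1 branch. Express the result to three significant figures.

Combine the parallel branches: R_p = (1/3.46 + 1/48.4)⁻¹ = 3.229 Ω.
Node voltage V_A = V_CC · R_p/(R_s + R_p) = 24.2 × 0.08469 = 2.049 mV.
I(R1) = V_A / R1 = 2.049/3.46 = 0.5923 mA.
(Equivalently: I_total = 0.6347 mA, then current-divider fraction G_k/ΣG = 0.9333.)

I ≈ 0.592 mA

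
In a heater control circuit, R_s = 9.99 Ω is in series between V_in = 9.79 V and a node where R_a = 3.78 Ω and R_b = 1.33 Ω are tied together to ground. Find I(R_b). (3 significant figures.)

I ≈ 0.660 A

Parallel bank: R_p = 1/(1/3.78 + 1/1.33) = 0.9838 Ω.
V_A by voltage divider: V_A = 9.79 × 0.9838/(9.99 + 0.9838) = 0.8777 V.
I(R_b) = V_A / R_b = 0.8777/1.33 = 0.6599 A.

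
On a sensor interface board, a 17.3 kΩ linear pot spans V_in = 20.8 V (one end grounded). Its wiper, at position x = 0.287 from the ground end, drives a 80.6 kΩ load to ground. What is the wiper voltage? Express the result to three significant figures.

The pot divides into 12.33 kΩ above the wiper and 4.965 kΩ below.
R_L loads the lower segment: effective lower R = 4.677 kΩ.
Loaded-divider output: V_out = 20.8 × 0.2749 = 5.718 V.

V_out ≈ 5.72 V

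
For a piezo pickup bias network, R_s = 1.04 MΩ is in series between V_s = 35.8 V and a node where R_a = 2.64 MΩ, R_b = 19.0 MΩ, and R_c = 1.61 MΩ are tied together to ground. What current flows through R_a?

Equivalent of the parallel group: R_p = 0.9501 MΩ.
Node voltage V_A = V_s · R_p/(R_s + R_p) = 35.8 × 0.4774 = 17.09 V.
I(R_a) = V_A / R_a = 17.09/2.64 = 6.474 µA.

I ≈ 6.47 µA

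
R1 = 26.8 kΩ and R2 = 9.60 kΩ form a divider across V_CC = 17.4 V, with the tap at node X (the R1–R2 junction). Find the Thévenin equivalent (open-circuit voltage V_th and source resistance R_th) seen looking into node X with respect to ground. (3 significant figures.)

V_th ≈ 4.59 V, R_th ≈ 7.07 kΩ

Open-circuit (no load on X): V_th = V_CC · R2/(R1 + R2) = 17.4 × 9.60/(26.80 + 9.60) = 4.589 V.
Zeroing V_CC shorts the top of R1 to ground, so R_th = R1 ‖ R2 = 7.068 kΩ.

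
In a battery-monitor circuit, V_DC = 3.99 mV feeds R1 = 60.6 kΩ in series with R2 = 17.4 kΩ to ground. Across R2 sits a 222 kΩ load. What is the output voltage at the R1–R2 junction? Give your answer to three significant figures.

First combine the lower leg with the load: R2 ‖ R_L = 16.14 kΩ.
Then V_out = V_DC · R2'/(R1 + R2') = 3.99 × 16.14/76.74 = 0.8390 mV.

V_out ≈ 0.839 mV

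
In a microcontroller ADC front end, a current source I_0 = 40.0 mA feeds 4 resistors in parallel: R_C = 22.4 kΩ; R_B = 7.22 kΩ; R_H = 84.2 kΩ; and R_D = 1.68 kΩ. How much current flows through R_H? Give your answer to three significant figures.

I ≈ 0.601 mA

ΣG = 1/22.4 + 1/7.22 + 1/84.2 + 1/1.68 = 0.7903.
R_H takes the fraction G_k/ΣG = 0.01188/0.7903 = 0.01503, so I = 40.0 × 0.01503 = 0.6011 mA.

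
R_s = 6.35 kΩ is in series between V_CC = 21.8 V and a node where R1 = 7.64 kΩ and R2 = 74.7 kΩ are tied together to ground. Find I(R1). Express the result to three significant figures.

I ≈ 1.49 mA

Parallel bank: R_p = 1/(1/7.64 + 1/74.7) = 6.931 kΩ.
V_A by voltage divider: V_A = 21.8 × 6.931/(6.35 + 6.931) = 11.38 V.
Branch current I = V_A/R1 = 11.38/7.64 = 1.489 mA.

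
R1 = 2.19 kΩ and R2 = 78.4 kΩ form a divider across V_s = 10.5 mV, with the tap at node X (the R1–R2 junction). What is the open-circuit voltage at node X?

V_th ≈ 10.2 mV

V_th is the unloaded tap voltage: V_s · R2/(R1+R2) = 10.5 × 0.9728 = 10.21 mV.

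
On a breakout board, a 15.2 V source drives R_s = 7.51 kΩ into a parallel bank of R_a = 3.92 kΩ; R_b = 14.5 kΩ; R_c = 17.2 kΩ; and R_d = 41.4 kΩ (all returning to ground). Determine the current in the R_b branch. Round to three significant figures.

Parallel bank: R_p = 1/(1/3.92 + 1/14.5 + 1/17.2 + 1/41.4) = 2.461 kΩ.
V_A = 15.2 × 2.461/9.971 = 3.751 V.
Branch current I = V_A/R_b = 3.751/14.5 = 0.2587 mA.
(Equivalently: I_total = 1.524 mA, then current-divider fraction G_k/ΣG = 0.1697.)

I ≈ 0.259 mA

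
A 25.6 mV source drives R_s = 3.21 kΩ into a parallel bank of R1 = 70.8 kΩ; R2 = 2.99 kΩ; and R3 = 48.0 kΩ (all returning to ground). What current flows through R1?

I ≈ 0.165 µA

Combine the parallel branches: R_p = (1/70.8 + 1/2.99 + 1/48.0)⁻¹ = 2.707 kΩ.
V_A by voltage divider: V_A = 25.6 × 2.707/(3.21 + 2.707) = 11.71 mV.
I(R1) = V_A / R1 = 11.71/70.8 = 0.1654 µA.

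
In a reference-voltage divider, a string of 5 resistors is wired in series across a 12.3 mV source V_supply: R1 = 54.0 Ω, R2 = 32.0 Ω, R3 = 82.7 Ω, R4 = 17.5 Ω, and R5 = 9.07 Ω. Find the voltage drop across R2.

V ≈ 2.02 mV

Total series resistance ΣR = 54.0 + 32.0 + 82.7 + 17.5 + 9.07 = 195.3 Ω.
Voltage divider: V = V_supply · (32.00 / 195.3) = 12.3 × 0.1639 = 2.016 mV.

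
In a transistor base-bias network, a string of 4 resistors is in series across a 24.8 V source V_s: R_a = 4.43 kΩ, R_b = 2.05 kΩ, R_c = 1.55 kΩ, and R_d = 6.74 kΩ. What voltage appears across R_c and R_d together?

Series total: ΣR = 4.43 + 2.05 + 1.55 + 6.74 = 14.77 kΩ.
R_{R_c..R_d} = 1.55 + 6.74 = 8.290 kΩ.
V = V_s · R/ΣR = 24.8 × 0.5613 = 13.92 V.

V ≈ 13.9 V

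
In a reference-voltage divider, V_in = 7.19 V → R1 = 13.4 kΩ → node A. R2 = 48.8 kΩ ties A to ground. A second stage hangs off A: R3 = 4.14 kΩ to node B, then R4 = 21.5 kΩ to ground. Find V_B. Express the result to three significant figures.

Node A sees R2 in parallel with the series input of stage 2, R3 + R4 = 25.64 kΩ.
Effective lower resistance at A: R2 ‖ 25.64 = 16.81 kΩ.
V_A = 7.19 × 16.81/(13.4 + 16.81) = 4.001 V.
Stage 2 is unloaded, so V_B = V_A · R4/(R3+R4) = 4.001 × 21.5/25.64 = 3.355 V.

V_B ≈ 3.35 V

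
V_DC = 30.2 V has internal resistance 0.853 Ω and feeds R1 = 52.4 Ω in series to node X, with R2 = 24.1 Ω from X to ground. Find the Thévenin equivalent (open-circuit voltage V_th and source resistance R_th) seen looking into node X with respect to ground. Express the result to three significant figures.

V_th ≈ 9.41 V, R_th ≈ 16.6 Ω

R1' = 0.853 + 52.4 = 53.25 Ω (source resistance + R1).
Open-circuit (no load on X): V_th = V_DC · R2/(R1' + R2) = 30.2 × 24.1/(53.25 + 24.1) = 9.409 V.
Looking into X with the source shorted: R_th = R1'·R2/(R1'+R2) = 53.25 × 24.1/77.35 = 16.59 Ω.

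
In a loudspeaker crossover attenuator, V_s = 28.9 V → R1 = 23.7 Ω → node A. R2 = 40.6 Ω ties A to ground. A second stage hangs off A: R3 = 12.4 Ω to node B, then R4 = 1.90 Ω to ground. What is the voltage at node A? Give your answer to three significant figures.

Node A sees R2 in parallel with the series input of stage 2, R3 + R4 = 14.30 Ω.
R2 ‖ (R3+R4) = 10.58 Ω.
V_A = 28.9 × 10.58/(23.7 + 10.58) = 8.917 V.

V_A ≈ 8.92 V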